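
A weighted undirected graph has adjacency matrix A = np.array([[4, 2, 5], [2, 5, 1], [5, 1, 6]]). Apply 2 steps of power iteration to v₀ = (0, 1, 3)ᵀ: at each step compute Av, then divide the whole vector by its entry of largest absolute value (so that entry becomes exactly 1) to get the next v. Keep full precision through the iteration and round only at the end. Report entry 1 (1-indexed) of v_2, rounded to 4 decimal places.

0.8647

Av0 = (17.00000, 8.00000, 19.00000); divide by 19.00000 → v1 = (0.89474, 0.42105, 1.00000)
Av1 = (9.42105, 4.89474, 10.89474); divide by 10.89474 → v2 = (0.86473, 0.44928, 1.00000)
Requested entry of v2: 179/207 = 0.8647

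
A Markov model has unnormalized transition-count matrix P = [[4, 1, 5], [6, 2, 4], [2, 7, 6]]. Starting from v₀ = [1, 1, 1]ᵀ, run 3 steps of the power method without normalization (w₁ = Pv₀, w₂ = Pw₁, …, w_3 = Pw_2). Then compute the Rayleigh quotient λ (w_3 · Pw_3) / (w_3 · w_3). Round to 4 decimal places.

w1 = Pv₀ = (10, 12, 15)
w2 = Pw1 = (127, 144, 194)
w3 = Pw2 = (1622, 1826, 2426)
Pw3 = (20444, 23088, 30582)
w3·Pw3 = 1622·20444 + 1826·23088 + 2426·30582 = 149510788; w3·w3 = 1622·1622 + 1826·1826 + 2426·2426 = 11850636
λ ≈ 149510788/11850636 = 12.6163

λ ≈ 12.6163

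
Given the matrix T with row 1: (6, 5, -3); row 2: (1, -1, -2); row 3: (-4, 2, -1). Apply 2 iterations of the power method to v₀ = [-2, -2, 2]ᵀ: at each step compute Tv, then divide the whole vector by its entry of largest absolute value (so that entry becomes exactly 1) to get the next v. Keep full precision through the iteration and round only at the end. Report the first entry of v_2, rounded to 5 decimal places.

Tv0 = (-28.000000, -4.000000, 2.000000); divide by -28.000000 → v1 = (1.000000, 0.142857, -0.071429)
Tv1 = (6.928571, 1.000000, -3.642857); divide by 6.928571 → v2 = (1.000000, 0.144330, -0.525773)
Requested entry of v2: -194/-194 = 1.00000

1.00000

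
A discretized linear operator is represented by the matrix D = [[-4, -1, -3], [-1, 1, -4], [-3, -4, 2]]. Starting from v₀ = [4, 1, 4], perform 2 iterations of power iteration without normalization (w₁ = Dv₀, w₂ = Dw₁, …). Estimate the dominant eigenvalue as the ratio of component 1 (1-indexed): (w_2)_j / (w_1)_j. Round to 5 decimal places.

-5.48276

w1 = Dv₀ = ((-4)·4 + (-1)·1 + (-3)·4; (-1)·4 + 1·1 + (-4)·4; (-3)·4 + (-4)·1 + 2·4) = (-29, -19, -8)
w2 = Dw1 = ((-4)·(-29) + (-1)·(-19) + (-3)·(-8); (-1)·(-29) + 1·(-19) + (-4)·(-8); (-3)·(-29) + (-4)·(-19) + 2·(-8)) = (159, 42, 147)
Ratio at component: 159 / -29 = -5.48276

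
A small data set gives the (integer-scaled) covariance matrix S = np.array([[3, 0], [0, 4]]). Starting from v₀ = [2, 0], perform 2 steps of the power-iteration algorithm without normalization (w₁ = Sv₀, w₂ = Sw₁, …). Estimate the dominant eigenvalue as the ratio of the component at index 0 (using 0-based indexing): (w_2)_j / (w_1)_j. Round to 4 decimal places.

w1 = Sv₀ = (3·2 + 0·0; 0·2 + 4·0) = (6, 0)
w2 = Sw1 = (3·6 + 0·0; 0·6 + 4·0) = (18, 0)
Ratio at component: 18 / 6 = 3.0000

λ ≈ 3.0000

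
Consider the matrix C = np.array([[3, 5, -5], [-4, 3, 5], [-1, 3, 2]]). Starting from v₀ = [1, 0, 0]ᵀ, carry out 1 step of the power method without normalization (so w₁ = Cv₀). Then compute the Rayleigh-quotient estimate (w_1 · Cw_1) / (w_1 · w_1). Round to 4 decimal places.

λ ≈ 4.4231

w1 = Cv₀ = (3, -4, -1)
Cw1 = (-6, -29, -17)
w1·Cw1 = 3·(-6) + (-4)·(-29) + (-1)·(-17) = 115; w1·w1 = 3·3 + (-4)·(-4) + (-1)·(-1) = 26
λ ≈ 115/26 = 4.4231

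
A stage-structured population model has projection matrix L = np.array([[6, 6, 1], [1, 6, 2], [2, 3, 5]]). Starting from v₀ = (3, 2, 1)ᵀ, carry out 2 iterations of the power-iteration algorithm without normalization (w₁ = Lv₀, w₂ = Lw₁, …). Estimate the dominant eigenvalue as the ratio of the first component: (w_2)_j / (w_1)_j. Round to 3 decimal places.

w1 = Lv₀ = (6·3 + 6·2 + 1·1; 1·3 + 6·2 + 2·1; 2·3 + 3·2 + 5·1) = (31, 17, 17)
w2 = Lw1 = (6·31 + 6·17 + 1·17; 1·31 + 6·17 + 2·17; 2·31 + 3·17 + 5·17) = (305, 167, 198)
Ratio at component: 305 / 31 = 9.839

λ ≈ 9.839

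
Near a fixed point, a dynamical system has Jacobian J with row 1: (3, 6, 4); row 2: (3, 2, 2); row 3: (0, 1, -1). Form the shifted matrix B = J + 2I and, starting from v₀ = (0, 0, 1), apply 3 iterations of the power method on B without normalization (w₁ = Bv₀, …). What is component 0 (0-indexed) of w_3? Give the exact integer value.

B = J + 2I has rows (5, 6, 4); (3, 4, 2); (0, 1, 1)
w1 = Bv₀ = (4, 2, 1)
w2 = Bw1 = (36, 22, 3)
w3 = Bw2 = (324, 202, 25)
Requested component of w3: 324

324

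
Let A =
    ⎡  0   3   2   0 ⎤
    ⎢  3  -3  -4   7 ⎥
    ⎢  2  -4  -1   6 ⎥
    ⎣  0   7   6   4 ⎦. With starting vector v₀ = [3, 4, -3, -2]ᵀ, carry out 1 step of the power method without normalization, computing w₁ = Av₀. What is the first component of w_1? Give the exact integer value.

w1 = Av₀ = (6, -5, -19, 2)
The requested component of w1 is 6.

6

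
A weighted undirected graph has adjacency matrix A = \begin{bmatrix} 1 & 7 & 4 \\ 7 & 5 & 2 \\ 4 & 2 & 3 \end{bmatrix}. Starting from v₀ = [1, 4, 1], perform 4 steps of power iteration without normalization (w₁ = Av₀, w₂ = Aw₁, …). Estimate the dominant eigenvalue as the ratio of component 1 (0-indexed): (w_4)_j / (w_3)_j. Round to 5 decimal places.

w1 = Av₀ = (1·1 + 7·4 + 4·1; 7·1 + 5·4 + 2·1; 4·1 + 2·4 + 3·1) = (33, 29, 15)
w2 = Aw1 = (1·33 + 7·29 + 4·15; 7·33 + 5·29 + 2·15; 4·33 + 2·29 + 3·15) = (296, 406, 235)
w3 = Aw2 = (4078, 4572, 2701)
w4 = Aw3 = (46886, 56808, 33559)
Ratio at component: 56808 / 4572 = 12.42520

12.42520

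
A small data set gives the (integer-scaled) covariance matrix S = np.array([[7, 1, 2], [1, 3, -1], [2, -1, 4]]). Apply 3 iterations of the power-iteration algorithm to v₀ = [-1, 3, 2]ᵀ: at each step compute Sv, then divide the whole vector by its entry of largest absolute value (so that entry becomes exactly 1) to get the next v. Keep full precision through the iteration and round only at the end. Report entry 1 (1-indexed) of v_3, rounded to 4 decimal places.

1.0000

Sv0 = (0.00000, 6.00000, 3.00000); divide by 6.00000 → v1 = (0.00000, 1.00000, 0.50000)
Sv1 = (2.00000, 2.50000, 1.00000); divide by 2.50000 → v2 = (0.80000, 1.00000, 0.40000)
Sv2 = (7.40000, 3.40000, 2.20000); divide by 7.40000 → v3 = (1.00000, 0.45946, 0.29730)
Requested entry of v3: 111/111 = 1.0000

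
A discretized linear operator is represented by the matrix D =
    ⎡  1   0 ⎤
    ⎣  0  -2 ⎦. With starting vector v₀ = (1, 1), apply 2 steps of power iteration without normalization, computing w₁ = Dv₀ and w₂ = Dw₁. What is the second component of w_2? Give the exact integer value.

w1 = Dv₀ = (1·1 + 0·1; 0·1 + (-2)·1) = (1, -2)
w2 = Dw1 = (1·1 + 0·(-2); 0·1 + (-2)·(-2)) = (1, 4)
The requested component of w2 is 4.

4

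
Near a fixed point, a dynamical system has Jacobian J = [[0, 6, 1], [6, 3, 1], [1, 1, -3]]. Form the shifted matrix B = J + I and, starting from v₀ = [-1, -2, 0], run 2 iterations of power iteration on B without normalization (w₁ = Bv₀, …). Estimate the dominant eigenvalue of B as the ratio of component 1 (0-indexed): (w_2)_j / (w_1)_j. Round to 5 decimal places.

B = J + I has rows (1, 6, 1); (6, 4, 1); (1, 1, -2)
w1 = Bv₀ = (1·(-1) + 6·(-2) + 1·0; 6·(-1) + 4·(-2) + 1·0; 1·(-1) + 1·(-2) + (-2)·0) = (-13, -14, -3)
w2 = Bw1 = (1·(-13) + 6·(-14) + 1·(-3); 6·(-13) + 4·(-14) + 1·(-3); 1·(-13) + 1·(-14) + (-2)·(-3)) = (-100, -137, -21)
Ratio: -137/-14 = 9.78571

μ ≈ 9.78571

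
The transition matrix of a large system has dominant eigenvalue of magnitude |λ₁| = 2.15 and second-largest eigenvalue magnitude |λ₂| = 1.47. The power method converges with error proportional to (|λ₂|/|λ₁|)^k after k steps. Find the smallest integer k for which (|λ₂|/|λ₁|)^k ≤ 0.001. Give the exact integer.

|λ₂/λ₁| = 1.47/2.15 = 0.68372
Need k ≥ ln(0.001) / ln(0.68372) = -6.9078 / -0.3802 ≈ 18.168
Smallest integer k satisfying the bound: 19

19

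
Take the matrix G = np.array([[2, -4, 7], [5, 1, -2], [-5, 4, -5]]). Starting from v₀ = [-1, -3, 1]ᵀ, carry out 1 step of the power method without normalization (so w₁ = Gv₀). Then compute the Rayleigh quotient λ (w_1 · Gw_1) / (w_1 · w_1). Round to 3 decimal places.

-0.713

w1 = Gv₀ = (2·(-1) + (-4)·(-3) + 7·1; 5·(-1) + 1·(-3) + (-2)·1; (-5)·(-1) + 4·(-3) + (-5)·1) = (17, -10, -12)
Gw1 = (-10, 99, -65)
w1·Gw1 = 17·(-10) + (-10)·99 + (-12)·(-65) = -380; w1·w1 = 17·17 + (-10)·(-10) + (-12)·(-12) = 533
λ ≈ -380/533 = -0.713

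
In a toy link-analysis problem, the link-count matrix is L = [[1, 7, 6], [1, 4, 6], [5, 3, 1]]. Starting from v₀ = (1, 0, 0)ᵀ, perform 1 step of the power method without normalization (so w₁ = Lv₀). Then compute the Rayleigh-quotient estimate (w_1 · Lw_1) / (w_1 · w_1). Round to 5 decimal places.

5.11111

w1 = Lv₀ = (1, 1, 5)
Lw1 = (38, 35, 13)
w1·Lw1 = 1·38 + 1·35 + 5·13 = 138; w1·w1 = 1·1 + 1·1 + 5·5 = 27
λ ≈ 138/27 = 5.11111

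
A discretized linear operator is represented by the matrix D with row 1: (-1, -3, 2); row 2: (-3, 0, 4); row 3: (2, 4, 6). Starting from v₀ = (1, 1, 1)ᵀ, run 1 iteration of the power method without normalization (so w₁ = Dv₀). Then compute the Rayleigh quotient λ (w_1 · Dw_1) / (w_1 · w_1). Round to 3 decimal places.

λ ≈ 5.852

w1 = Dv₀ = (-2, 1, 12)
Dw1 = (23, 54, 72)
w1·Dw1 = (-2)·23 + 1·54 + 12·72 = 872; w1·w1 = (-2)·(-2) + 1·1 + 12·12 = 149
λ ≈ 872/149 = 5.852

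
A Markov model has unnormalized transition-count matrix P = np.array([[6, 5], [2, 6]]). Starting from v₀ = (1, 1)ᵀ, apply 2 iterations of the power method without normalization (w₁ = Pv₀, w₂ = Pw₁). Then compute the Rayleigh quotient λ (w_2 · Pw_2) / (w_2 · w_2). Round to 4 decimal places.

λ ≈ 9.2189

w1 = Pv₀ = (6·1 + 5·1; 2·1 + 6·1) = (11, 8)
w2 = Pw1 = (6·11 + 5·8; 2·11 + 6·8) = (106, 70)
Pw2 = (986, 632)
w2·Pw2 = 106·986 + 70·632 = 148756; w2·w2 = 106·106 + 70·70 = 16136
λ ≈ 148756/16136 = 9.2189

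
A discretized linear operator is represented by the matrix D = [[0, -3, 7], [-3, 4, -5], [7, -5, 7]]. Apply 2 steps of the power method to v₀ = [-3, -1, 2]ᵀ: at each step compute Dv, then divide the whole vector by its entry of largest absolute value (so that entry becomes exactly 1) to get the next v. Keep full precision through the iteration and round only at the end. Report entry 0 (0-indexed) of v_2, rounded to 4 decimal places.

Dv0 = (17.00000, -5.00000, -2.00000); divide by 17.00000 → v1 = (1.00000, -0.29412, -0.11765)
Dv1 = (0.05882, -3.58824, 7.64706); divide by 7.64706 → v2 = (0.00769, -0.46923, 1.00000)
Requested entry of v2: 1/130 = 0.0077

0.0077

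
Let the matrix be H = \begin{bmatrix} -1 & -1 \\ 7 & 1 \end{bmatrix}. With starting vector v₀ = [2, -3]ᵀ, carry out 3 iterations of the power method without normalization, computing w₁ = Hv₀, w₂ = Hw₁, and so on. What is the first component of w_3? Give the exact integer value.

w1 = Hv₀ = (1, 11)
w2 = Hw1 = (-12, 18)
w3 = Hw2 = (-6, -66)
The requested component of w3 is -6.

-6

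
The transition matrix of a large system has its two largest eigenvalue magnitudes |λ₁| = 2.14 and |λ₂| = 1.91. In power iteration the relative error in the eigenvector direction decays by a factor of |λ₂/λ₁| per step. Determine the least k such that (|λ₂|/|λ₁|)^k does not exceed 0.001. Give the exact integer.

|λ₂/λ₁| = 1.91/2.14 = 0.89252
Need k ≥ ln(0.001) / ln(0.89252) = -6.9078 / -0.1137 ≈ 60.753
Smallest integer k satisfying the bound: 61

61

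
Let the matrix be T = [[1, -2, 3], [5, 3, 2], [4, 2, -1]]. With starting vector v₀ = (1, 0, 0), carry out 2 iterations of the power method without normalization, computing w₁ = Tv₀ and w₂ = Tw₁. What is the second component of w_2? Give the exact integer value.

28

w1 = Tv₀ = (1·1 + (-2)·0 + 3·0; 5·1 + 3·0 + 2·0; 4·1 + 2·0 + (-1)·0) = (1, 5, 4)
w2 = Tw1 = (1·1 + (-2)·5 + 3·4; 5·1 + 3·5 + 2·4; 4·1 + 2·5 + (-1)·4) = (3, 28, 10)
The requested component of w2 is 28.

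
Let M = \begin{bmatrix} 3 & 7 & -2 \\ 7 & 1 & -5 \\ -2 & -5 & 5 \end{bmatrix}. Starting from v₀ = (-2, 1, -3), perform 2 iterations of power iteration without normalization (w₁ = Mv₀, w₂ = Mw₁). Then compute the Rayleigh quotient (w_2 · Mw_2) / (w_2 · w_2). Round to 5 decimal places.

w1 = Mv₀ = (3·(-2) + 7·1 + (-2)·(-3); 7·(-2) + 1·1 + (-5)·(-3); (-2)·(-2) + (-5)·1 + 5·(-3)) = (7, 2, -16)
w2 = Mw1 = (3·7 + 7·2 + (-2)·(-16); 7·7 + 1·2 + (-5)·(-16); (-2)·7 + (-5)·2 + 5·(-16)) = (67, 131, -104)
Mw2 = (1326, 1120, -1309)
w2·Mw2 = 67·1326 + 131·1120 + (-104)·(-1309) = 371698; w2·w2 = 67·67 + 131·131 + (-104)·(-104) = 32466
λ ≈ 371698/32466 = 11.44884

11.44884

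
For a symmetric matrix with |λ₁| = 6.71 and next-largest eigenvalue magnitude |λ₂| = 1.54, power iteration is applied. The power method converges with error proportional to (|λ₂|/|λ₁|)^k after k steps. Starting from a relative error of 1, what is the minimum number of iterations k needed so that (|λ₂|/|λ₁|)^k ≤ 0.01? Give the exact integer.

|λ₂/λ₁| = 1.54/6.71 = 0.22951
Need k ≥ ln(0.01) / ln(0.22951) = -4.6052 / -1.4718 ≈ 3.129
Smallest integer k satisfying the bound: 4

4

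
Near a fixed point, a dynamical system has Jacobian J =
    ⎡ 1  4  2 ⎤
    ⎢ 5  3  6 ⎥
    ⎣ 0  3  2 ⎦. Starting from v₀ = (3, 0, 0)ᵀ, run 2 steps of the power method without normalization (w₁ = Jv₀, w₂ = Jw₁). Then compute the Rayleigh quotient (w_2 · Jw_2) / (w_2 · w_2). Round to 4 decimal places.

w1 = Jv₀ = (1·3 + 4·0 + 2·0; 5·3 + 3·0 + 6·0; 0·3 + 3·0 + 2·0) = (3, 15, 0)
w2 = Jw1 = (1·3 + 4·15 + 2·0; 5·3 + 3·15 + 6·0; 0·3 + 3·15 + 2·0) = (63, 60, 45)
Jw2 = (393, 765, 270)
w2·Jw2 = 63·393 + 60·765 + 45·270 = 82809; w2·w2 = 63·63 + 60·60 + 45·45 = 9594
λ ≈ 82809/9594 = 8.6313

λ ≈ 8.6313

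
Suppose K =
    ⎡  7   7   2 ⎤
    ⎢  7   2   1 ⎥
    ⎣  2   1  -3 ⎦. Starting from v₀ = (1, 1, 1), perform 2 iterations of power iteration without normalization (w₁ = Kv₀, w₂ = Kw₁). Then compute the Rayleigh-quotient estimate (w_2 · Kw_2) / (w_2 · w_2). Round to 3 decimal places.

λ ≈ 12.223

w1 = Kv₀ = (7·1 + 7·1 + 2·1; 7·1 + 2·1 + 1·1; 2·1 + 1·1 + (-3)·1) = (16, 10, 0)
w2 = Kw1 = (7·16 + 7·10 + 2·0; 7·16 + 2·10 + 1·0; 2·16 + 1·10 + (-3)·0) = (182, 132, 42)
Kw2 = (2282, 1580, 370)
w2·Kw2 = 182·2282 + 132·1580 + 42·370 = 639424; w2·w2 = 182·182 + 132·132 + 42·42 = 52312
λ ≈ 639424/52312 = 12.223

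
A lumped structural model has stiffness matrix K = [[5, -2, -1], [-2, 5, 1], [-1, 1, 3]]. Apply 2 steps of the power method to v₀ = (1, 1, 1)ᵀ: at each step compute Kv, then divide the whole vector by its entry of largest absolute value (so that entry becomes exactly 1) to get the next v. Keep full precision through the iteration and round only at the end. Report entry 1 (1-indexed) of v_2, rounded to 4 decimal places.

-0.0526

Kv0 = (2.00000, 4.00000, 3.00000); divide by 4.00000 → v1 = (0.50000, 1.00000, 0.75000)
Kv1 = (-0.25000, 4.75000, 2.75000); divide by 4.75000 → v2 = (-0.05263, 1.00000, 0.57895)
Requested entry of v2: -1/19 = -0.0526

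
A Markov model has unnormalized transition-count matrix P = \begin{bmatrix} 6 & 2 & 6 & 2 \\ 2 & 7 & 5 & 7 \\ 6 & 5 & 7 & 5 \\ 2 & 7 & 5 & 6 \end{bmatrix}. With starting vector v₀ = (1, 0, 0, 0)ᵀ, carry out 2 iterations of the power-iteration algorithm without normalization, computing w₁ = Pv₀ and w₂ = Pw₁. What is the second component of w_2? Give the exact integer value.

w1 = Pv₀ = (6·1 + 2·0 + 6·0 + 2·0; 2·1 + 7·0 + 5·0 + 7·0; 6·1 + 5·0 + 7·0 + 5·0; 2·1 + 7·0 + 5·0 + 6·0) = (6, 2, 6, 2)
w2 = Pw1 = (6·6 + 2·2 + 6·6 + 2·2; 2·6 + 7·2 + 5·6 + 7·2; 6·6 + 5·2 + 7·6 + 5·2; 2·6 + 7·2 + 5·6 + 6·2) = (80, 70, 98, 68)
The requested component of w2 is 70.

70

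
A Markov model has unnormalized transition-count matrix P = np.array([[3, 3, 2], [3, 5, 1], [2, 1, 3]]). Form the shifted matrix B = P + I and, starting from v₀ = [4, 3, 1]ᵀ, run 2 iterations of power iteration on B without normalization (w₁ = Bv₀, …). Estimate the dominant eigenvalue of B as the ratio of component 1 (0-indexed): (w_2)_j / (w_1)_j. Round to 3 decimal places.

μ ≈ 9.097

B = P + I has rows (4, 3, 2); (3, 6, 1); (2, 1, 4)
w1 = Bv₀ = (27, 31, 15)
w2 = Bw1 = (231, 282, 145)
Ratio: 282/31 = 9.097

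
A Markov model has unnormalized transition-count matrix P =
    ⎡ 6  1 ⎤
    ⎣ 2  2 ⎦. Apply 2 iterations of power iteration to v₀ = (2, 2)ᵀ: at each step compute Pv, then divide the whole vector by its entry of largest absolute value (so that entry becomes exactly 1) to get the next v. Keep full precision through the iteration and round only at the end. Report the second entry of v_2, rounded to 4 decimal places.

0.4783

Pv0 = (14.00000, 8.00000); divide by 14.00000 → v1 = (1.00000, 0.57143)
Pv1 = (6.57143, 3.14286); divide by 6.57143 → v2 = (1.00000, 0.47826)
Requested entry of v2: 44/92 = 0.4783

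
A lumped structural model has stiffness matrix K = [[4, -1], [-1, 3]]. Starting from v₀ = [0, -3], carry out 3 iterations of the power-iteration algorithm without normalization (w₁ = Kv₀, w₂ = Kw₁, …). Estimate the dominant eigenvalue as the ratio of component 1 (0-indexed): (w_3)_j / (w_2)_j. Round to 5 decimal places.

λ ≈ 3.70000

w1 = Kv₀ = (4·0 + (-1)·(-3); (-1)·0 + 3·(-3)) = (3, -9)
w2 = Kw1 = (4·3 + (-1)·(-9); (-1)·3 + 3·(-9)) = (21, -30)
w3 = Kw2 = (114, -111)
Ratio at component: -111 / -30 = 3.70000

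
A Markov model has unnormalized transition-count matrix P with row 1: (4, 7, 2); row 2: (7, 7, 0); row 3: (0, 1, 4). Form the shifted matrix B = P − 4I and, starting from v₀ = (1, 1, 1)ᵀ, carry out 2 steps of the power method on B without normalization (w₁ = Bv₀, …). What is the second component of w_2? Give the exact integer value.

93

B = P − 4I has rows (0, 7, 2); (7, 3, 0); (0, 1, 0)
w1 = Bv₀ = (0·1 + 7·1 + 2·1; 7·1 + 3·1 + 0·1; 0·1 + 1·1 + 0·1) = (9, 10, 1)
w2 = Bw1 = (0·9 + 7·10 + 2·1; 7·9 + 3·10 + 0·1; 0·9 + 1·10 + 0·1) = (72, 93, 10)
Requested component of w2: 93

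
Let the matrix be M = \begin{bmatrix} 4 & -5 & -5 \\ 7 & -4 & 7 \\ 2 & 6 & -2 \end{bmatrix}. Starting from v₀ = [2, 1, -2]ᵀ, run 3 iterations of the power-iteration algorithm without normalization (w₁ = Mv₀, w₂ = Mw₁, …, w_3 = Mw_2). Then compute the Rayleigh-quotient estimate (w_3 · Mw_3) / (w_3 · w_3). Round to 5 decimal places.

λ ≈ -4.50952

w1 = Mv₀ = (4·2 + (-5)·1 + (-5)·(-2); 7·2 + (-4)·1 + 7·(-2); 2·2 + 6·1 + (-2)·(-2)) = (13, -4, 14)
w2 = Mw1 = (4·13 + (-5)·(-4) + (-5)·14; 7·13 + (-4)·(-4) + 7·14; 2·13 + 6·(-4) + (-2)·14) = (2, 205, -26)
w3 = Mw2 = (-887, -988, 1286)
Mw3 = (-5038, 6745, -10274)
w3·Mw3 = (-887)·(-5038) + (-988)·6745 + 1286·(-10274) = -15407718; w3·w3 = (-887)·(-887) + (-988)·(-988) + 1286·1286 = 3416709
λ ≈ -15407718/3416709 = -4.50952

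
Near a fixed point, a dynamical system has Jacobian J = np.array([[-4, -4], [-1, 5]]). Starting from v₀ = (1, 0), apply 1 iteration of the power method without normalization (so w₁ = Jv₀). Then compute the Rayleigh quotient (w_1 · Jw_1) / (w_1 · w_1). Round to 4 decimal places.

w1 = Jv₀ = ((-4)·1 + (-4)·0; (-1)·1 + 5·0) = (-4, -1)
Jw1 = (20, -1)
w1·Jw1 = (-4)·20 + (-1)·(-1) = -79; w1·w1 = (-4)·(-4) + (-1)·(-1) = 17
λ ≈ -79/17 = -4.6471

λ ≈ -4.6471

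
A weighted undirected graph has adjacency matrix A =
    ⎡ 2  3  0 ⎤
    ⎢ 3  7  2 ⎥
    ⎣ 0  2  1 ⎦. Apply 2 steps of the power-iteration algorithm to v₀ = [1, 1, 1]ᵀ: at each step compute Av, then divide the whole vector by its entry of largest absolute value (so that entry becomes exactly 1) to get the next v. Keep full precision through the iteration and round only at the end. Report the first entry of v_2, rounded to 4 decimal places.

0.4381

Av0 = (5.00000, 12.00000, 3.00000); divide by 12.00000 → v1 = (0.41667, 1.00000, 0.25000)
Av1 = (3.83333, 8.75000, 2.25000); divide by 8.75000 → v2 = (0.43810, 1.00000, 0.25714)
Requested entry of v2: 46/105 = 0.4381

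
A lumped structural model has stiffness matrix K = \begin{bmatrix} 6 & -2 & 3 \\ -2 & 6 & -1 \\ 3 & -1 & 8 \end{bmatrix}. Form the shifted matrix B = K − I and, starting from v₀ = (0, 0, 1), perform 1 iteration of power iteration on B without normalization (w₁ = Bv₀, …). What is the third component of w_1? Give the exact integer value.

B = K − I has rows (5, -2, 3); (-2, 5, -1); (3, -1, 7)
w1 = Bv₀ = (3, -1, 7)
Requested component of w1: 7

7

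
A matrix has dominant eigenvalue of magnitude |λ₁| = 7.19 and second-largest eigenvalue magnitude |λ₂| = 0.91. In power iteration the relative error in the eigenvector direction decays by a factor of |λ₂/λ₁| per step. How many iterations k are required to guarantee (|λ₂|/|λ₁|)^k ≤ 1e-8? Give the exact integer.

|λ₂/λ₁| = 0.91/7.19 = 0.12656
Need k ≥ ln(1e-8) / ln(0.12656) = -18.4207 / -2.0670 ≈ 8.912
Smallest integer k satisfying the bound: 9

9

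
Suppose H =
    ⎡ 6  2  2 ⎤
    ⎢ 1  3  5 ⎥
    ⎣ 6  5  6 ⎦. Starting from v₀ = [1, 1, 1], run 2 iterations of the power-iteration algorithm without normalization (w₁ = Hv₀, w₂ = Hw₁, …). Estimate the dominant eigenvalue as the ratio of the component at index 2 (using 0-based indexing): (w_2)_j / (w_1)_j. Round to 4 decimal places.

λ ≈ 12.1765

w1 = Hv₀ = (6·1 + 2·1 + 2·1; 1·1 + 3·1 + 5·1; 6·1 + 5·1 + 6·1) = (10, 9, 17)
w2 = Hw1 = (6·10 + 2·9 + 2·17; 1·10 + 3·9 + 5·17; 6·10 + 5·9 + 6·17) = (112, 122, 207)
Ratio at component: 207 / 17 = 12.1765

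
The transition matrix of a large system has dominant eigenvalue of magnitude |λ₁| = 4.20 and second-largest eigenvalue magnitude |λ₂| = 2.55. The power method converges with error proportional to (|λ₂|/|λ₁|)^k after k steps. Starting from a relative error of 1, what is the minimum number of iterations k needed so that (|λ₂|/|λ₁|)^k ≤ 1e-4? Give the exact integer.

|λ₂/λ₁| = 2.55/4.20 = 0.60714
Need k ≥ ln(1e-4) / ln(0.60714) = -9.2103 / -0.4990 ≈ 18.458
Smallest integer k satisfying the bound: 19

19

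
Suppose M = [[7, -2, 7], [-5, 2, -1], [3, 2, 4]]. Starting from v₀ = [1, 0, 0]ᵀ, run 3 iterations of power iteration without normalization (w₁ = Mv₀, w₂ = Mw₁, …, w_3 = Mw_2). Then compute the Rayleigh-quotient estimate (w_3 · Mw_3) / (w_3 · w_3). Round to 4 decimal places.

w1 = Mv₀ = (7·1 + (-2)·0 + 7·0; (-5)·1 + 2·0 + (-1)·0; 3·1 + 2·0 + 4·0) = (7, -5, 3)
w2 = Mw1 = (7·7 + (-2)·(-5) + 7·3; (-5)·7 + 2·(-5) + (-1)·3; 3·7 + 2·(-5) + 4·3) = (80, -48, 23)
w3 = Mw2 = (817, -519, 236)
Mw3 = (8409, -5359, 2357)
w3·Mw3 = 817·8409 + (-519)·(-5359) + 236·2357 = 10207726; w3·w3 = 817·817 + (-519)·(-519) + 236·236 = 992546
λ ≈ 10207726/992546 = 10.2844

λ ≈ 10.2844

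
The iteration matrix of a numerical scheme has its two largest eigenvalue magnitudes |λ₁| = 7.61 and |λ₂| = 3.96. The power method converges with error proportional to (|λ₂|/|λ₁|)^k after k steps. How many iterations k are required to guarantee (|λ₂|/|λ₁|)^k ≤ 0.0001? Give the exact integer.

|λ₂/λ₁| = 3.96/7.61 = 0.52037
Need k ≥ ln(0.0001) / ln(0.52037) = -9.2103 / -0.6532 ≈ 14.100
Smallest integer k satisfying the bound: 15

15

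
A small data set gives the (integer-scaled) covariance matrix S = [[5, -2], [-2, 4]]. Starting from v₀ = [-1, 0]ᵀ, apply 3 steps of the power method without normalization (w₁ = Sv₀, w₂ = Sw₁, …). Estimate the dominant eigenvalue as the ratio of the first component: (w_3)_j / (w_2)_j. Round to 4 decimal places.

w1 = Sv₀ = (5·(-1) + (-2)·0; (-2)·(-1) + 4·0) = (-5, 2)
w2 = Sw1 = (5·(-5) + (-2)·2; (-2)·(-5) + 4·2) = (-29, 18)
w3 = Sw2 = (-181, 130)
Ratio at component: -181 / -29 = 6.2414

λ ≈ 6.2414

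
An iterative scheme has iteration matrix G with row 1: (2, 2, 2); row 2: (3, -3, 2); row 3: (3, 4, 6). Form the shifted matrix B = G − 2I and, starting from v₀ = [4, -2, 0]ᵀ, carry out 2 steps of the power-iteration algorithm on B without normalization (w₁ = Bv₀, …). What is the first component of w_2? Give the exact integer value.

B = G − 2I has rows (0, 2, 2); (3, -5, 2); (3, 4, 4)
w1 = Bv₀ = (0·4 + 2·(-2) + 2·0; 3·4 + (-5)·(-2) + 2·0; 3·4 + 4·(-2) + 4·0) = (-4, 22, 4)
w2 = Bw1 = (0·(-4) + 2·22 + 2·4; 3·(-4) + (-5)·22 + 2·4; 3·(-4) + 4·22 + 4·4) = (52, -114, 92)
Requested component of w2: 52

52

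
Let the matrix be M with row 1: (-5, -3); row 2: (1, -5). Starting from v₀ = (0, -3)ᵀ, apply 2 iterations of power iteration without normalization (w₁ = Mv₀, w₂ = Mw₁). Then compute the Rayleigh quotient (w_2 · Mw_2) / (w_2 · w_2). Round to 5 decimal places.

w1 = Mv₀ = (9, 15)
w2 = Mw1 = (-90, -66)
Mw2 = (648, 240)
w2·Mw2 = (-90)·648 + (-66)·240 = -74160; w2·w2 = (-90)·(-90) + (-66)·(-66) = 12456
λ ≈ -74160/12456 = -5.95376

λ ≈ -5.95376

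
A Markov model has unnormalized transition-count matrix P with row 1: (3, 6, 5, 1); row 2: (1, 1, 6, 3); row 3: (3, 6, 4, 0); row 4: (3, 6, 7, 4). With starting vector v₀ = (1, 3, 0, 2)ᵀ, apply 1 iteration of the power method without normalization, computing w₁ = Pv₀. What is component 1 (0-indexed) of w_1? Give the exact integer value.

w1 = Pv₀ = (23, 10, 21, 29)
The requested component of w1 is 10.

10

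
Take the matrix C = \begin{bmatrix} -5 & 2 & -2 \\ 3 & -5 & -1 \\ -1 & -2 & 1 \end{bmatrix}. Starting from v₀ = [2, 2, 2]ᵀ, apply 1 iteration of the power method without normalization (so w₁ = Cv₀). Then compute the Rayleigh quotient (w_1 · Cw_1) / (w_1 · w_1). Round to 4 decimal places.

w1 = Cv₀ = ((-5)·2 + 2·2 + (-2)·2; 3·2 + (-5)·2 + (-1)·2; (-1)·2 + (-2)·2 + 1·2) = (-10, -6, -4)
Cw1 = (46, 4, 18)
w1·Cw1 = (-10)·46 + (-6)·4 + (-4)·18 = -556; w1·w1 = (-10)·(-10) + (-6)·(-6) + (-4)·(-4) = 152
λ ≈ -556/152 = -3.6579

λ ≈ -3.6579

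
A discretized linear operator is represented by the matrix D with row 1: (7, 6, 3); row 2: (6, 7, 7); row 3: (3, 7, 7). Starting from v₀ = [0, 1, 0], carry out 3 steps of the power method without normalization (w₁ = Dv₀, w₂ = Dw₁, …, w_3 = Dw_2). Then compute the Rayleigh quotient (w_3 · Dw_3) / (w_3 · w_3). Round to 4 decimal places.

w1 = Dv₀ = (6, 7, 7)
w2 = Dw1 = (105, 134, 116)
w3 = Dw2 = (1887, 2380, 2065)
Dw3 = (33684, 42437, 36776)
w3·Dw3 = 1887·33684 + 2380·42437 + 2065·36776 = 240504208; w3·w3 = 1887·1887 + 2380·2380 + 2065·2065 = 13489394
λ ≈ 240504208/13489394 = 17.8291

17.8291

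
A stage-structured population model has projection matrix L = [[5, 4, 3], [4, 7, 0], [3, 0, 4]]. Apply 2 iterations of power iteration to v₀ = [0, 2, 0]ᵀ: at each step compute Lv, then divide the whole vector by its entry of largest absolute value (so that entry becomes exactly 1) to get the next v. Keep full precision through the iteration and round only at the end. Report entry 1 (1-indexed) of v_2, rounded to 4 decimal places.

0.7385

Lv0 = (8.00000, 14.00000, 0.00000); divide by 14.00000 → v1 = (0.57143, 1.00000, 0.00000)
Lv1 = (6.85714, 9.28571, 1.71429); divide by 9.28571 → v2 = (0.73846, 1.00000, 0.18462)
Requested entry of v2: 96/130 = 0.7385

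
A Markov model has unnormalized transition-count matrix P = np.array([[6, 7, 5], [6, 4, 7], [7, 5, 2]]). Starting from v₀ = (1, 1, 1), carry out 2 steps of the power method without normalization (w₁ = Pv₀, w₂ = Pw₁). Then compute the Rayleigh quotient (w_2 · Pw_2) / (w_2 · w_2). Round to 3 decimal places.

λ ≈ 16.512

w1 = Pv₀ = (18, 17, 14)
w2 = Pw1 = (297, 274, 239)
Pw2 = (4895, 4551, 3927)
w2·Pw2 = 297·4895 + 274·4551 + 239·3927 = 3639342; w2·w2 = 297·297 + 274·274 + 239·239 = 220406
λ ≈ 3639342/220406 = 16.512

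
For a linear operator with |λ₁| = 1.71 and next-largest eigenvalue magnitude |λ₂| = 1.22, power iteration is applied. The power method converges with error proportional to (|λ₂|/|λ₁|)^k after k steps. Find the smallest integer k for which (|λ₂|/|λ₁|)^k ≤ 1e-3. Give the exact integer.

|λ₂/λ₁| = 1.22/1.71 = 0.71345
Need k ≥ ln(1e-3) / ln(0.71345) = -6.9078 / -0.3376 ≈ 20.459
Smallest integer k satisfying the bound: 21

21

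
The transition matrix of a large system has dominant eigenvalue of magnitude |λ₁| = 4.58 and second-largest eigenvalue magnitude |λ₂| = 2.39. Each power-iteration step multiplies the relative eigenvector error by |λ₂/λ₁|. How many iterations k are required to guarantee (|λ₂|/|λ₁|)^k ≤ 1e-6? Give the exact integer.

22

|λ₂/λ₁| = 2.39/4.58 = 0.52183
Need k ≥ ln(1e-6) / ln(0.52183) = -13.8155 / -0.6504 ≈ 21.241
Smallest integer k satisfying the bound: 22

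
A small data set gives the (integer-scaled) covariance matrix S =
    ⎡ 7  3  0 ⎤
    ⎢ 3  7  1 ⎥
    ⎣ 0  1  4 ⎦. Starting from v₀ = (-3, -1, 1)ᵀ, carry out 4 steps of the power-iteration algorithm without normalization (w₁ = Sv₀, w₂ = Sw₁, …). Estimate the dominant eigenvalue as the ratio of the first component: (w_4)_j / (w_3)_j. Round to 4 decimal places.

λ ≈ 9.7720

w1 = Sv₀ = (7·(-3) + 3·(-1) + 0·1; 3·(-3) + 7·(-1) + 1·1; 0·(-3) + 1·(-1) + 4·1) = (-24, -15, 3)
w2 = Sw1 = (7·(-24) + 3·(-15) + 0·3; 3·(-24) + 7·(-15) + 1·3; 0·(-24) + 1·(-15) + 4·3) = (-213, -174, -3)
w3 = Sw2 = (-2013, -1860, -186)
w4 = Sw3 = (-19671, -19245, -2604)
Ratio at component: -19671 / -2013 = 9.7720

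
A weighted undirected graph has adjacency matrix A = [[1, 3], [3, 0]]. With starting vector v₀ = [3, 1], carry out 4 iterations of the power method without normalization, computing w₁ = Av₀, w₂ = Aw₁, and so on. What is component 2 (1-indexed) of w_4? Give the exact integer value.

261

w1 = Av₀ = (1·3 + 3·1; 3·3 + 0·1) = (6, 9)
w2 = Aw1 = (1·6 + 3·9; 3·6 + 0·9) = (33, 18)
w3 = Aw2 = (87, 99)
w4 = Aw3 = (384, 261)
The requested component of w4 is 261.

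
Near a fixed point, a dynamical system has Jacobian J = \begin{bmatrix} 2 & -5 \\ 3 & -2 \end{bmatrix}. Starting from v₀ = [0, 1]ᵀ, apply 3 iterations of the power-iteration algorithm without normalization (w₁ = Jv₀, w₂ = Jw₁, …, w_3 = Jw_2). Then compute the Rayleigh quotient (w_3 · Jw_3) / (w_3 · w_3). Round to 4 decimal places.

w1 = Jv₀ = (2·0 + (-5)·1; 3·0 + (-2)·1) = (-5, -2)
w2 = Jw1 = (2·(-5) + (-5)·(-2); 3·(-5) + (-2)·(-2)) = (0, -11)
w3 = Jw2 = (55, 22)
Jw3 = (0, 121)
w3·Jw3 = 55·0 + 22·121 = 2662; w3·w3 = 55·55 + 22·22 = 3509
λ ≈ 2662/3509 = 0.7586

0.7586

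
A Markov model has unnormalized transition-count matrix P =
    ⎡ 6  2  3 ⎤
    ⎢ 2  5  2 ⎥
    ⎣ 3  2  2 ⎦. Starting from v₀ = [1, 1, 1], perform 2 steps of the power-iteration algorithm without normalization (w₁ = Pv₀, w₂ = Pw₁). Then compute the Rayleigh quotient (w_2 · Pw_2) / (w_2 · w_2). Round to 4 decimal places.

9.3272

w1 = Pv₀ = (6·1 + 2·1 + 3·1; 2·1 + 5·1 + 2·1; 3·1 + 2·1 + 2·1) = (11, 9, 7)
w2 = Pw1 = (6·11 + 2·9 + 3·7; 2·11 + 5·9 + 2·7; 3·11 + 2·9 + 2·7) = (105, 81, 65)
Pw2 = (987, 745, 607)
w2·Pw2 = 105·987 + 81·745 + 65·607 = 203435; w2·w2 = 105·105 + 81·81 + 65·65 = 21811
λ ≈ 203435/21811 = 9.3272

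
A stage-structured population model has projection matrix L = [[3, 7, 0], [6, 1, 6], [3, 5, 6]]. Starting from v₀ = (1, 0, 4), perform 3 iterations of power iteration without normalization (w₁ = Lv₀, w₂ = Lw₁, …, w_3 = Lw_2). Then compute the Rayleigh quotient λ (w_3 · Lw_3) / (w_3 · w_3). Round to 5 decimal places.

w1 = Lv₀ = (3, 30, 27)
w2 = Lw1 = (219, 210, 321)
w3 = Lw2 = (2127, 3450, 3633)
Lw3 = (30531, 38010, 45429)
w3·Lw3 = 2127·30531 + 3450·38010 + 3633·45429 = 361117494; w3·w3 = 2127·2127 + 3450·3450 + 3633·3633 = 29625318
λ ≈ 361117494/29625318 = 12.18949

12.18949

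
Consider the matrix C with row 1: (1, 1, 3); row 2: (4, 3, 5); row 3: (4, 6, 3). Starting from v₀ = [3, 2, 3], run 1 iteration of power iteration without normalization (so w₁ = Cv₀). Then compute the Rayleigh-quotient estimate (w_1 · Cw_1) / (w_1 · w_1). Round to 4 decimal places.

w1 = Cv₀ = (14, 33, 33)
Cw1 = (146, 320, 353)
w1·Cw1 = 14·146 + 33·320 + 33·353 = 24253; w1·w1 = 14·14 + 33·33 + 33·33 = 2374
λ ≈ 24253/2374 = 10.2161

λ ≈ 10.2161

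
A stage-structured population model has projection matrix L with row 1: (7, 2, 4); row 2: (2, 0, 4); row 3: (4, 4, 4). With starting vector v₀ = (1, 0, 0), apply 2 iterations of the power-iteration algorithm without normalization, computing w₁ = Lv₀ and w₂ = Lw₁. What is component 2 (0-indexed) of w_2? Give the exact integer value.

w1 = Lv₀ = (7·1 + 2·0 + 4·0; 2·1 + 0·0 + 4·0; 4·1 + 4·0 + 4·0) = (7, 2, 4)
w2 = Lw1 = (7·7 + 2·2 + 4·4; 2·7 + 0·2 + 4·4; 4·7 + 4·2 + 4·4) = (69, 30, 52)
The requested component of w2 is 52.

52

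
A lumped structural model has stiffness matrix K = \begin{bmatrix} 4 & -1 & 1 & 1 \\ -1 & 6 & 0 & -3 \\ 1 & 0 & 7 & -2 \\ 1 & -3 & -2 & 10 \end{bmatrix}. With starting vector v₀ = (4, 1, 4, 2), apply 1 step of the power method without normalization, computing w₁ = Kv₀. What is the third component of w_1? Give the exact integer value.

w1 = Kv₀ = (4·4 + (-1)·1 + 1·4 + 1·2; (-1)·4 + 6·1 + 0·4 + (-3)·2; 1·4 + 0·1 + 7·4 + (-2)·2; 1·4 + (-3)·1 + (-2)·4 + 10·2) = (21, -4, 28, 13)
The requested component of w1 is 28.

28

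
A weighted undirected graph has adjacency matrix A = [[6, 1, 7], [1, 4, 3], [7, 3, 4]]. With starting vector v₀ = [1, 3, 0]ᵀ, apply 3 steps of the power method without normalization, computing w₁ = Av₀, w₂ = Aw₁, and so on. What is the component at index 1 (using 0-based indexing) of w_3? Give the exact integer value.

1113

w1 = Av₀ = (6·1 + 1·3 + 7·0; 1·1 + 4·3 + 3·0; 7·1 + 3·3 + 4·0) = (9, 13, 16)
w2 = Aw1 = (6·9 + 1·13 + 7·16; 1·9 + 4·13 + 3·16; 7·9 + 3·13 + 4·16) = (179, 109, 166)
w3 = Aw2 = (2345, 1113, 2244)
The requested component of w3 is 1113.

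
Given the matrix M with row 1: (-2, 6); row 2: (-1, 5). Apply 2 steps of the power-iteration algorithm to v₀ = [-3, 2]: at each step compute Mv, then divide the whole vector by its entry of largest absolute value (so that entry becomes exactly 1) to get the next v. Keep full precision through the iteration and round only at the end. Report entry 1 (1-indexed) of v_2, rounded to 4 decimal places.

Mv0 = (18.00000, 13.00000); divide by 18.00000 → v1 = (1.00000, 0.72222)
Mv1 = (2.33333, 2.61111); divide by 2.61111 → v2 = (0.89362, 1.00000)
Requested entry of v2: 42/47 = 0.8936

0.8936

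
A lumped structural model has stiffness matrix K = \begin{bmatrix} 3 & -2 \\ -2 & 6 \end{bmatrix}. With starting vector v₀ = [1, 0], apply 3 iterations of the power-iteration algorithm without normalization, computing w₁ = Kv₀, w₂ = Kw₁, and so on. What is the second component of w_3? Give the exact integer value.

-134

w1 = Kv₀ = (3·1 + (-2)·0; (-2)·1 + 6·0) = (3, -2)
w2 = Kw1 = (3·3 + (-2)·(-2); (-2)·3 + 6·(-2)) = (13, -18)
w3 = Kw2 = (75, -134)
The requested component of w3 is -134.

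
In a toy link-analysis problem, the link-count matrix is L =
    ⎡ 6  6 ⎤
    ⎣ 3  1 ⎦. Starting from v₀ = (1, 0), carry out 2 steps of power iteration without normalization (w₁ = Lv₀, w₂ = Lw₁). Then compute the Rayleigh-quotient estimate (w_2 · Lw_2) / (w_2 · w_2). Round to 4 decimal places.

λ ≈ 8.3834

w1 = Lv₀ = (6·1 + 6·0; 3·1 + 1·0) = (6, 3)
w2 = Lw1 = (6·6 + 6·3; 3·6 + 1·3) = (54, 21)
Lw2 = (450, 183)
w2·Lw2 = 54·450 + 21·183 = 28143; w2·w2 = 54·54 + 21·21 = 3357
λ ≈ 28143/3357 = 8.3834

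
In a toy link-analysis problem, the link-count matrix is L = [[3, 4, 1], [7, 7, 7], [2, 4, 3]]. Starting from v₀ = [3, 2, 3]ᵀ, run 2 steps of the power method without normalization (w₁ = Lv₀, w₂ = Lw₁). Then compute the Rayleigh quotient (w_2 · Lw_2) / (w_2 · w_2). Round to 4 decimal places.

13.3685

w1 = Lv₀ = (20, 56, 23)
w2 = Lw1 = (307, 693, 333)
Lw2 = (4026, 9331, 4385)
w2·Lw2 = 307·4026 + 693·9331 + 333·4385 = 9162570; w2·w2 = 307·307 + 693·693 + 333·333 = 685387
λ ≈ 9162570/685387 = 13.3685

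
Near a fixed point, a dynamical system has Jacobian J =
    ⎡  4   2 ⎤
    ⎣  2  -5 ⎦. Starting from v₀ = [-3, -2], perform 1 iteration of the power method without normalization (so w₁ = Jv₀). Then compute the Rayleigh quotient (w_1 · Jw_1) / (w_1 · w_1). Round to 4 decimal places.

2.5294

w1 = Jv₀ = (4·(-3) + 2·(-2); 2·(-3) + (-5)·(-2)) = (-16, 4)
Jw1 = (-56, -52)
w1·Jw1 = (-16)·(-56) + 4·(-52) = 688; w1·w1 = (-16)·(-16) + 4·4 = 272
λ ≈ 688/272 = 2.5294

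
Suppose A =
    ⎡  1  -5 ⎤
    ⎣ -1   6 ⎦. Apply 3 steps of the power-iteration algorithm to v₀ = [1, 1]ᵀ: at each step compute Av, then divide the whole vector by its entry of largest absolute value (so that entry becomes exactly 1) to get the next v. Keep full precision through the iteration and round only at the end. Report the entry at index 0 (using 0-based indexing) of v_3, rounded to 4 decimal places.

-0.8541

Av0 = (-4.00000, 5.00000); divide by 5.00000 → v1 = (-0.80000, 1.00000)
Av1 = (-5.80000, 6.80000); divide by 6.80000 → v2 = (-0.85294, 1.00000)
Av2 = (-5.85294, 6.85294); divide by 6.85294 → v3 = (-0.85408, 1.00000)
Requested entry of v3: -199/233 = -0.8541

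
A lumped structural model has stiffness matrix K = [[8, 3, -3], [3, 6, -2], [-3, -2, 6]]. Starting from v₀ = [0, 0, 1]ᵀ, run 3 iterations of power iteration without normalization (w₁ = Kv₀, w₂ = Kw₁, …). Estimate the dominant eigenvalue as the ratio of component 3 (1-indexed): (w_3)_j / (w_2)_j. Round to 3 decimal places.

w1 = Kv₀ = (-3, -2, 6)
w2 = Kw1 = (-48, -33, 49)
w3 = Kw2 = (-630, -440, 504)
Ratio at component: 504 / 49 = 10.286

λ ≈ 10.286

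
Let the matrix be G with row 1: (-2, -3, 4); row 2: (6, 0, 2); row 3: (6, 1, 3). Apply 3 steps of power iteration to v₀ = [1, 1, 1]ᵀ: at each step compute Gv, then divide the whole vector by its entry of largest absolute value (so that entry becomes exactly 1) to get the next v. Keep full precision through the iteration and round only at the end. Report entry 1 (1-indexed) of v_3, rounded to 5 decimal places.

0.22936

Gv0 = (-1.000000, 8.000000, 10.000000); divide by 10.000000 → v1 = (-0.100000, 0.800000, 1.000000)
Gv1 = (1.800000, 1.400000, 3.200000); divide by 3.200000 → v2 = (0.562500, 0.437500, 1.000000)
Gv2 = (1.562500, 5.375000, 6.812500); divide by 6.812500 → v3 = (0.229358, 0.788991, 1.000000)
Requested entry of v3: 50/218 = 0.22936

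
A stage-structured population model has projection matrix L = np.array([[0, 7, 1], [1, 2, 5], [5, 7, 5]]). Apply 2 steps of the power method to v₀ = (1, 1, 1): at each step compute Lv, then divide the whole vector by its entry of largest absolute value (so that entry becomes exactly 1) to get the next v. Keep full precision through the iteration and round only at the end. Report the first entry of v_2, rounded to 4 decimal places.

0.4033

Lv0 = (8.00000, 8.00000, 17.00000); divide by 17.00000 → v1 = (0.47059, 0.47059, 1.00000)
Lv1 = (4.29412, 6.41176, 10.64706); divide by 10.64706 → v2 = (0.40331, 0.60221, 1.00000)
Requested entry of v2: 73/181 = 0.4033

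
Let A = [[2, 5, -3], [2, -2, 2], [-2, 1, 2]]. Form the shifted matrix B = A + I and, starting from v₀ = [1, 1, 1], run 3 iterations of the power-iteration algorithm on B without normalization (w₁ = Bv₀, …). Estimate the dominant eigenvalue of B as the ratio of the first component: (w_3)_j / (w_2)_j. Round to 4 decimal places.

B = A + I has rows (3, 5, -3); (2, -1, 2); (-2, 1, 3)
w1 = Bv₀ = (3·1 + 5·1 + (-3)·1; 2·1 + (-1)·1 + 2·1; (-2)·1 + 1·1 + 3·1) = (5, 3, 2)
w2 = Bw1 = (3·5 + 5·3 + (-3)·2; 2·5 + (-1)·3 + 2·2; (-2)·5 + 1·3 + 3·2) = (24, 11, -1)
w3 = Bw2 = (130, 35, -40)
Ratio: 130/24 = 5.4167

μ ≈ 5.4167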